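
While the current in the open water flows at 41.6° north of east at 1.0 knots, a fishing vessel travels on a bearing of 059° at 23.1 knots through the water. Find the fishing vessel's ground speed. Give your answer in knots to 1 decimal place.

24.1 knots

Taking east as x and north as y: velocity relative to the water = (19.801, 11.897) knots; the water relative to ground = (0.748, 0.664) knots.
Velocity relative to ground = (19.801, 11.897) + (0.748, 0.664) = (20.548, 12.561) knots.
Speed = |(20.548, 12.561)| = 24.084 knots.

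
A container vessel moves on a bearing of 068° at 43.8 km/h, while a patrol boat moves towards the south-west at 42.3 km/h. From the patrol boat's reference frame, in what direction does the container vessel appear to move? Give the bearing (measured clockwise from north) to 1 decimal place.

Taking east as x and north as y: container vessel velocity = (40.611, 16.408) km/h; patrol boat velocity = (-29.911, -29.911) km/h.
Velocity of container vessel relative to patrol boat = (40.611, 16.408) − (-29.911, -29.911) = (70.521, 46.318) km/h.
Bearing = atan2(70.52, 46.32) = 56.70° clockwise from north.

056.7°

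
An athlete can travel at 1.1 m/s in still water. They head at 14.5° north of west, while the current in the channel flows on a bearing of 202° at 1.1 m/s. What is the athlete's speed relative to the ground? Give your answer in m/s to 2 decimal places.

1.65 m/s

Taking east as x and north as y: velocity relative to the water = (-1.065, 0.275) m/s; the water relative to ground = (-0.412, -1.020) m/s.
Velocity relative to ground = (-1.065, 0.275) + (-0.412, -1.020) = (-1.477, -0.744) m/s.
Speed = |(-1.477, -0.744)| = 1.654 m/s.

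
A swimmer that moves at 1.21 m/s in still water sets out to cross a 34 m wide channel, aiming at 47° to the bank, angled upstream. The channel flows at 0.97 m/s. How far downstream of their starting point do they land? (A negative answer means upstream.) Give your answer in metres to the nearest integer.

Perpendicular speed = 0.885 m/s; crossing time = 34 / 0.885 = 38.421 s.
Net downstream speed = 0.145 m/s.
Drift = 0.145 × 38.421 = 5.563 m (downstream).

6 m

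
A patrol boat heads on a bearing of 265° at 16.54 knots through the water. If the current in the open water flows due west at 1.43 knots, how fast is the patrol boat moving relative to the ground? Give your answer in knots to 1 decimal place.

18.0 knots

Taking east as x and north as y: velocity relative to the water = (-16.477, -1.442) knots; the water relative to ground = (-1.430, 0.000) knots.
Velocity relative to ground = (-16.477, -1.442) + (-1.430, 0.000) = (-17.907, -1.442) knots.
Speed = |(-17.907, -1.442)| = 17.965 knots.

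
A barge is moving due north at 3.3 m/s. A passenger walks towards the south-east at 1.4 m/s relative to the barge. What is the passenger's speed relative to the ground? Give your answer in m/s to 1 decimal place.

2.5 m/s

Taking east as x and north as y: barge velocity = (0.000, 3.300) m/s; passenger velocity relative to barge = (0.990, -0.990) m/s.
Velocity relative to ground = (0.000, 3.300) + (0.990, -0.990) = (0.990, 2.310) m/s.
Speed = |(0.990, 2.310)| = 2.513 m/s.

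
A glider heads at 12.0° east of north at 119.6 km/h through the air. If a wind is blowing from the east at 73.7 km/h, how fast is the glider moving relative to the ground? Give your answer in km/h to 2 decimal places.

Taking east as x and north as y: velocity relative to the air = (24.866, 116.986) km/h; the air relative to ground = (-73.700, 0.000) km/h.
Velocity relative to ground = (24.866, 116.986) + (-73.700, 0.000) = (-48.834, 116.986) km/h.
Speed = |(-48.834, 116.986)| = 126.770 km/h.

126.77 km/h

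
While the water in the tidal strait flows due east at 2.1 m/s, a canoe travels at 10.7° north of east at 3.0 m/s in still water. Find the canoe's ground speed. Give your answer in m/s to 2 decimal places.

5.08 m/s

Taking east as x and north as y: velocity relative to the water = (2.948, 0.557) m/s; the water relative to ground = (2.100, 0.000) m/s.
Velocity relative to ground = (2.948, 0.557) + (2.100, 0.000) = (5.048, 0.557) m/s.
Speed = |(5.048, 0.557)| = 5.078 m/s.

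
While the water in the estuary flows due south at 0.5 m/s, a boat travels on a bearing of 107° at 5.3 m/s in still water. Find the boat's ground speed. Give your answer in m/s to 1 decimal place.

Taking east as x and north as y: velocity relative to the water = (5.068, -1.550) m/s; the water relative to ground = (0.000, -0.500) m/s.
Velocity relative to ground = (5.068, -1.550) + (0.000, -0.500) = (5.068, -2.050) m/s.
Speed = |(5.068, -2.050)| = 5.467 m/s.

5.5 m/s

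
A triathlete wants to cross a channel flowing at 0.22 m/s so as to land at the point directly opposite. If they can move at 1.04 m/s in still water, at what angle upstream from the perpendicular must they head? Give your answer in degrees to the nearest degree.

12°

To cancel the current, the upstream component of the triathlete's velocity must equal the flow: 1.04 sin θ = 0.22.
sin θ = 0.22 / 1.04 = 0.2115.
θ = arcsin(0.2115) = 12.213°.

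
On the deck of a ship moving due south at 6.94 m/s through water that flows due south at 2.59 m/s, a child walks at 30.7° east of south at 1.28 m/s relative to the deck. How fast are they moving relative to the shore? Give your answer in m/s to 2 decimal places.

In east/north components (m/s): child relative to ship = (0.653, -1.101); ship relative to water = (0.000, -6.940); water relative to ground = (0.000, -2.590).
Sum = (0.653, -10.631) m/s.
Speed = |(0.653, -10.631)| = 10.651 m/s.

10.65 m/s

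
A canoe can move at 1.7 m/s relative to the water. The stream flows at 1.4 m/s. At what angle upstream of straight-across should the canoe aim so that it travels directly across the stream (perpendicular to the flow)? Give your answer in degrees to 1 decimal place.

55.4°

To cancel the current, the upstream component of the canoe's velocity must equal the flow: 1.7 sin θ = 1.4.
sin θ = 1.4 / 1.7 = 0.8235.
θ = arcsin(0.8235) = 55.440°.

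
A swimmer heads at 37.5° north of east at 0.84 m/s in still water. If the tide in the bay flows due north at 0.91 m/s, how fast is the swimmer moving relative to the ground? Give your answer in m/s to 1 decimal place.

Taking east as x and north as y: velocity relative to the water = (0.666, 0.511) m/s; the water relative to ground = (0.000, 0.910) m/s.
Velocity relative to ground = (0.666, 0.511) + (0.000, 0.910) = (0.666, 1.421) m/s.
Speed = |(0.666, 1.421)| = 1.570 m/s.

1.6 m/s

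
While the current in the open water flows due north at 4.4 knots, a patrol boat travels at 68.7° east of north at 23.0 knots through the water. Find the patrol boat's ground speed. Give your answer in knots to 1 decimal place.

24.9 knots

Taking east as x and north as y: velocity relative to the water = (21.429, 8.355) knots; the water relative to ground = (0.000, 4.400) knots.
Velocity relative to ground = (21.429, 8.355) + (0.000, 4.400) = (21.429, 12.755) knots.
Speed = |(21.429, 12.755)| = 24.938 knots.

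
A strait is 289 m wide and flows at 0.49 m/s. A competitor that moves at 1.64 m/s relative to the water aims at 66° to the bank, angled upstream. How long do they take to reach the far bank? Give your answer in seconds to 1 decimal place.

192.9 s

The component of the competitor's velocity perpendicular to the bank is 1.64 × sin 66° = 1.498 m/s.
Only the cross-stream component determines the crossing time; the current contributes nothing perpendicular to the bank.
Time = 289 / 1.498 = 192.896 s.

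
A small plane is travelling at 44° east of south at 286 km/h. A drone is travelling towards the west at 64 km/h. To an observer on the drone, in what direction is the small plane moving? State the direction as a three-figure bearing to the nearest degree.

128°

Taking east as x and north as y: small plane velocity = (198.672, -205.731) km/h; drone velocity = (-64.000, 0.000) km/h.
Velocity of small plane relative to drone = (198.672, -205.731) − (-64.000, 0.000) = (262.672, -205.731) km/h.
Bearing = atan2(262.67, -205.73) = 128.07° clockwise from north.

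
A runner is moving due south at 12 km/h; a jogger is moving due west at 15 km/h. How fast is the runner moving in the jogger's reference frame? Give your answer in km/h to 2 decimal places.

Taking east as x and north as y: runner velocity = (0.000, -12.000) km/h; jogger velocity = (-15.000, 0.000) km/h.
Velocity of runner relative to jogger = (0.000, -12.000) − (-15.000, 0.000) = (15.000, -12.000) km/h.
Magnitude = |(15.000, -12.000)| = 19.209 km/h.

19.21 km/h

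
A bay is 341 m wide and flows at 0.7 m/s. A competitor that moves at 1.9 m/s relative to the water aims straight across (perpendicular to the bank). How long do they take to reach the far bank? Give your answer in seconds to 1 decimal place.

179.5 s

The component of the competitor's velocity perpendicular to the bank is 1.9 m/s.
Only the cross-stream component determines the crossing time; the current contributes nothing perpendicular to the bank.
Time = 341 / 1.900 = 179.474 s.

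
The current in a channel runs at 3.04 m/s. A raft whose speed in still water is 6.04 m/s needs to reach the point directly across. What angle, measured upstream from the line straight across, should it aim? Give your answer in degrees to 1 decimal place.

30.2°

To cancel the current, the upstream component of the raft's velocity must equal the flow: 6.04 sin θ = 3.04.
sin θ = 3.04 / 6.04 = 0.5033.
θ = arcsin(0.5033) = 30.219°.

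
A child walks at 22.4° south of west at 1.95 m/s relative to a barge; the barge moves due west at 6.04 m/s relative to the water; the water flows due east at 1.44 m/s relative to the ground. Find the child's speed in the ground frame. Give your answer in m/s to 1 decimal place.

6.4 m/s

In east/north components (m/s): child relative to barge = (-1.803, -0.743); barge relative to water = (-6.040, 0.000); water relative to ground = (1.440, 0.000).
Sum = (-6.403, -0.743) m/s.
Speed = |(-6.403, -0.743)| = 6.446 m/s.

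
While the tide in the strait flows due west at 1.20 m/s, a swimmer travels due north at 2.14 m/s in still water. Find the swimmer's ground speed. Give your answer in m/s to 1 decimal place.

Taking east as x and north as y: velocity relative to the water = (0.000, 2.140) m/s; the water relative to ground = (-1.200, 0.000) m/s.
Velocity relative to ground = (0.000, 2.140) + (-1.200, 0.000) = (-1.200, 2.140) m/s.
Speed = |(-1.200, 2.140)| = 2.453 m/s.

2.5 m/s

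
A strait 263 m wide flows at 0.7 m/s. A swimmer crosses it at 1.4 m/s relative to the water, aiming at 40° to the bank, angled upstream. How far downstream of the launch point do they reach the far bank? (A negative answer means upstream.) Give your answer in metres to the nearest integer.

-109 m

Perpendicular speed = 0.900 m/s; crossing time = 263 / 0.900 = 292.254 s.
Net downstream speed = -0.372 m/s.
Drift = -0.372 × 292.254 = -108.854 m (upstream).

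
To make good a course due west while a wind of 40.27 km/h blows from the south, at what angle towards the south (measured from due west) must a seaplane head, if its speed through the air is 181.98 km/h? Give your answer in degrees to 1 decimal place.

12.8°

The wind pushes perpendicular to the desired track; the heading must have a component into the wind equal to 40.27 km/h: 181.98 sin θ = 40.27.
sin θ = 0.2213, so θ = 12.785°.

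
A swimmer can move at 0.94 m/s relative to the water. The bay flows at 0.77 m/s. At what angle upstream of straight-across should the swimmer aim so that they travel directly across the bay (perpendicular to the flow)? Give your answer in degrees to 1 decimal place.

To cancel the current, the upstream component of the swimmer's velocity must equal the flow: 0.94 sin θ = 0.77.
sin θ = 0.77 / 0.94 = 0.8191.
θ = arcsin(0.8191) = 55.000°.

55.0°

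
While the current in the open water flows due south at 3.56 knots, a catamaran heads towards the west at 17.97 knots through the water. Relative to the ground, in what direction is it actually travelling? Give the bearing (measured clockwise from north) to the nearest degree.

Taking east as x and north as y: velocity relative to the water = (-17.970, 0.000) knots; the water relative to ground = (0.000, -3.560) knots.
Velocity relative to ground = (-17.970, 0.000) + (0.000, -3.560) = (-17.970, -3.560) knots.
Bearing = atan2(-17.97, -3.56) = 258.79° clockwise from north.

259°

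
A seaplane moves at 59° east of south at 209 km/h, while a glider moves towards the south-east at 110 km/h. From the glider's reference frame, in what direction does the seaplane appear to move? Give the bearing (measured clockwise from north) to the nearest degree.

106°

Taking east as x and north as y: seaplane velocity = (179.148, -107.643) km/h; glider velocity = (77.782, -77.782) km/h.
Velocity of seaplane relative to glider = (179.148, -107.643) − (77.782, -77.782) = (101.366, -29.861) km/h.
Bearing = atan2(101.37, -29.86) = 106.41° clockwise from north.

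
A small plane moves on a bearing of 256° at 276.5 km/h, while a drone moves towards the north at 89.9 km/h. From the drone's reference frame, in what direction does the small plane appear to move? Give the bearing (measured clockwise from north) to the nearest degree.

Taking east as x and north as y: small plane velocity = (-268.287, -66.891) km/h; drone velocity = (0.000, 89.900) km/h.
Velocity of small plane relative to drone = (-268.287, -66.891) − (0.000, 89.900) = (-268.287, -156.791) km/h.
Bearing = atan2(-268.29, -156.79) = 239.70° clockwise from north.

240°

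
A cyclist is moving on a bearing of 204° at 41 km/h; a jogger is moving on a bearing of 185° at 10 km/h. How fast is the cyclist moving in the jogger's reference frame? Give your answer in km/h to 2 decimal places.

Taking east as x and north as y: cyclist velocity = (-16.676, -37.455) km/h; jogger velocity = (-0.872, -9.962) km/h.
Velocity of cyclist relative to jogger = (-16.676, -37.455) − (-0.872, -9.962) = (-15.805, -27.493) km/h.
Magnitude = |(-15.805, -27.493)| = 31.712 km/h.

31.71 km/h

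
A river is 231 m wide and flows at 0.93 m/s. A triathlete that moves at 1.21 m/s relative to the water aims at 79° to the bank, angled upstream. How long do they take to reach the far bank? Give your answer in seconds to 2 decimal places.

The component of the triathlete's velocity perpendicular to the bank is 1.21 × sin 79° = 1.188 m/s.
The current is parallel to the bank, so it does not affect the crossing time.
Time = 231 / 1.188 = 194.482 s.

194.48 s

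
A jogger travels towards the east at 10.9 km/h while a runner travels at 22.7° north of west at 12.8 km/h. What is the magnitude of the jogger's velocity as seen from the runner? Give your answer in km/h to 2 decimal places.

Taking east as x and north as y: jogger velocity = (10.900, 0.000) km/h; runner velocity = (-11.808, 4.940) km/h.
Velocity of jogger relative to runner = (10.900, 0.000) − (-11.808, 4.940) = (22.708, -4.940) km/h.
Magnitude = |(22.708, -4.940)| = 23.240 km/h.

23.24 km/h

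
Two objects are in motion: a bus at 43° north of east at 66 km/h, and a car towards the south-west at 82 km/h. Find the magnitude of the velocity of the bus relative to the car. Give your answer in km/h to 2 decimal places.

147.98 km/h

Taking east as x and north as y: bus velocity = (48.269, 45.012) km/h; car velocity = (-57.983, -57.983) km/h.
Velocity of bus relative to car = (48.269, 45.012) − (-57.983, -57.983) = (106.252, 102.995) km/h.
Magnitude = |(106.252, 102.995)| = 147.978 km/h.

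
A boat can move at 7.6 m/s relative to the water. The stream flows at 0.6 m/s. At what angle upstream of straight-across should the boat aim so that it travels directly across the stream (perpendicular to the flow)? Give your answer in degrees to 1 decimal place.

To cancel the current, the upstream component of the boat's velocity must equal the flow: 7.6 sin θ = 0.6.
sin θ = 0.6 / 7.6 = 0.0789.
θ = arcsin(0.0789) = 4.528°.

4.5°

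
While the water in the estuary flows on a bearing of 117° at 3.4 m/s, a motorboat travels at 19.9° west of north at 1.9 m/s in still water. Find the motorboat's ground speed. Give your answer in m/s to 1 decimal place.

2.4 m/s

Taking east as x and north as y: velocity relative to the water = (-0.647, 1.787) m/s; the water relative to ground = (3.029, -1.544) m/s.
Velocity relative to ground = (-0.647, 1.787) + (3.029, -1.544) = (2.383, 0.243) m/s.
Speed = |(2.383, 0.243)| = 2.395 m/s.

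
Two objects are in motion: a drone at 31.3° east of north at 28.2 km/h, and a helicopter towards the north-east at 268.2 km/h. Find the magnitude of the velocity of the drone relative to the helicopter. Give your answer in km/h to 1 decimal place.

Taking east as x and north as y: drone velocity = (14.650, 24.096) km/h; helicopter velocity = (189.646, 189.646) km/h.
Velocity of drone relative to helicopter = (14.650, 24.096) − (189.646, 189.646) = (-174.996, -165.550) km/h.
Magnitude = |(-174.996, -165.550)| = 240.895 km/h.

240.9 km/h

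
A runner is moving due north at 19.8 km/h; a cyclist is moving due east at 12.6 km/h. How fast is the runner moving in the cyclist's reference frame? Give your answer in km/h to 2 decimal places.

Taking east as x and north as y: runner velocity = (0.000, 19.800) km/h; cyclist velocity = (12.600, 0.000) km/h.
Velocity of runner relative to cyclist = (0.000, 19.800) − (12.600, 0.000) = (-12.600, 19.800) km/h.
Magnitude = |(-12.600, 19.800)| = 23.469 km/h.

23.47 km/h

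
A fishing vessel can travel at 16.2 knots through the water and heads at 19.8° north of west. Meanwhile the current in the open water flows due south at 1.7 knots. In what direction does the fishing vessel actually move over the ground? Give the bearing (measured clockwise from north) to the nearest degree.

Taking east as x and north as y: velocity relative to the water = (-15.242, 5.488) knots; the water relative to ground = (0.000, -1.700) knots.
Velocity relative to ground = (-15.242, 5.488) + (0.000, -1.700) = (-15.242, 3.788) knots.
Bearing = atan2(-15.24, 3.79) = 283.95° clockwise from north.

284°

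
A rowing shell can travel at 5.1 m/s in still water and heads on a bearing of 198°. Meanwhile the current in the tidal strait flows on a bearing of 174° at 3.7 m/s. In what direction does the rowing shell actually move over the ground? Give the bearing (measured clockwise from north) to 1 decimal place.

Taking east as x and north as y: velocity relative to the water = (-1.576, -4.850) m/s; the water relative to ground = (0.387, -3.680) m/s.
Velocity relative to ground = (-1.576, -4.850) + (0.387, -3.680) = (-1.189, -8.530) m/s.
Bearing = atan2(-1.19, -8.53) = 187.94° clockwise from north.

187.9°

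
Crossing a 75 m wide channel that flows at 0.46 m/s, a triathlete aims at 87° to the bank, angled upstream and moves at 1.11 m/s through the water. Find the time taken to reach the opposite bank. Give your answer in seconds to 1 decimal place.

The component of the triathlete's velocity perpendicular to the bank is 1.11 × sin 87° = 1.108 m/s.
Only the cross-stream component determines the crossing time; the current contributes nothing perpendicular to the bank.
Time = 75 / 1.108 = 67.660 s.

67.7 s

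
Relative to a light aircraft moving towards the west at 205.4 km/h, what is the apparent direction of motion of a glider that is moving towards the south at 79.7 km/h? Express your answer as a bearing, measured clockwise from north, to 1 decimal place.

111.2°

Taking east as x and north as y: glider velocity = (0.000, -79.700) km/h; light aircraft velocity = (-205.400, 0.000) km/h.
Velocity of glider relative to light aircraft = (0.000, -79.700) − (-205.400, 0.000) = (205.400, -79.700) km/h.
Bearing = atan2(205.40, -79.70) = 111.21° clockwise from north.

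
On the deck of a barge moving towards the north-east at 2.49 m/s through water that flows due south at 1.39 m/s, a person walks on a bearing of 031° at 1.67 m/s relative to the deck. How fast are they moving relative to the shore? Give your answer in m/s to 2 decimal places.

In east/north components (m/s): person relative to barge = (0.860, 1.431); barge relative to water = (1.761, 1.761); water relative to ground = (0.000, -1.390).
Sum = (2.621, 1.802) m/s.
Speed = |(2.621, 1.802)| = 3.181 m/s.

3.18 m/s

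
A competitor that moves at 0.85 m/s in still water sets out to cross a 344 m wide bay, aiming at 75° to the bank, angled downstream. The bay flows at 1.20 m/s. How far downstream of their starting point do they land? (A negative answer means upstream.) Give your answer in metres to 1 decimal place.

595.0 m

Perpendicular speed = 0.821 m/s; crossing time = 344 / 0.821 = 418.982 s.
Net downstream speed = 1.420 m/s.
Drift = 1.420 × 418.982 = 594.953 m (downstream).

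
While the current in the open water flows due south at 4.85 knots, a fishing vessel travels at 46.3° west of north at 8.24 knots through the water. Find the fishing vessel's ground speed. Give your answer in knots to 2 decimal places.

6.02 knots

Taking east as x and north as y: velocity relative to the water = (-5.957, 5.693) knots; the water relative to ground = (0.000, -4.850) knots.
Velocity relative to ground = (-5.957, 5.693) + (0.000, -4.850) = (-5.957, 0.843) knots.
Speed = |(-5.957, 0.843)| = 6.017 knots.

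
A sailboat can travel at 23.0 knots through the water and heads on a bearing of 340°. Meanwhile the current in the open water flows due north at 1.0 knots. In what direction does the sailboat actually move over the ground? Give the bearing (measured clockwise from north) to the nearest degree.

Taking east as x and north as y: velocity relative to the water = (-7.866, 21.613) knots; the water relative to ground = (0.000, 1.000) knots.
Velocity relative to ground = (-7.866, 21.613) + (0.000, 1.000) = (-7.866, 22.613) knots.
Bearing = atan2(-7.87, 22.61) = 340.82° clockwise from north.

341°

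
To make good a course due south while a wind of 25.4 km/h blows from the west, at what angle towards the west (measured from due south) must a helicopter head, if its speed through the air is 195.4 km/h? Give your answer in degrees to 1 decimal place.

7.5°

The wind pushes perpendicular to the desired track; the heading must have a component into the wind equal to 25.4 km/h: 195.4 sin θ = 25.4.
sin θ = 0.1300, so θ = 7.469°.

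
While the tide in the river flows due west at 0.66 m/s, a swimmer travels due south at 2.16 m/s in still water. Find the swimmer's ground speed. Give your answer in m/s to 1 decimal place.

2.3 m/s

Taking east as x and north as y: velocity relative to the water = (0.000, -2.160) m/s; the water relative to ground = (-0.660, 0.000) m/s.
Velocity relative to ground = (0.000, -2.160) + (-0.660, 0.000) = (-0.660, -2.160) m/s.
Speed = |(-0.660, -2.160)| = 2.259 m/s.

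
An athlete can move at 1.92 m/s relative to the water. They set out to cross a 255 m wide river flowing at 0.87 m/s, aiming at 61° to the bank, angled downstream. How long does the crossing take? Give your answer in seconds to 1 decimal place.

151.9 s

The component of the athlete's velocity perpendicular to the bank is 1.92 × sin 61° = 1.679 m/s.
Only the cross-stream component determines the crossing time; the current contributes nothing perpendicular to the bank.
Time = 255 / 1.679 = 151.852 s.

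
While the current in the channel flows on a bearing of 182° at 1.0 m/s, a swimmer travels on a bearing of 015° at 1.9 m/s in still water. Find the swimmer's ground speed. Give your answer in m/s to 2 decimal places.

0.95 m/s

Taking east as x and north as y: velocity relative to the water = (0.492, 1.835) m/s; the water relative to ground = (-0.035, -0.999) m/s.
Velocity relative to ground = (0.492, 1.835) + (-0.035, -0.999) = (0.457, 0.836) m/s.
Speed = |(0.457, 0.836)| = 0.953 m/s.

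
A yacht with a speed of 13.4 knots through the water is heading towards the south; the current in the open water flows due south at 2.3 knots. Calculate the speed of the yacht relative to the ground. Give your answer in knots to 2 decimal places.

Taking east as x and north as y: velocity relative to the water = (0.000, -13.400) knots; the water relative to ground = (0.000, -2.300) knots.
Velocity relative to ground = (0.000, -13.400) + (0.000, -2.300) = (0.000, -15.700) knots.
Speed = |(0.000, -15.700)| = 15.700 knots.

15.70 knots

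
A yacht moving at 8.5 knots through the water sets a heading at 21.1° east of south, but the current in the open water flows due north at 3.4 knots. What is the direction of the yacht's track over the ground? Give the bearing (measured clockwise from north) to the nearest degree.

146°

Taking east as x and north as y: velocity relative to the water = (3.060, -7.930) knots; the water relative to ground = (0.000, 3.400) knots.
Velocity relative to ground = (3.060, -7.930) + (0.000, 3.400) = (3.060, -4.530) knots.
Bearing = atan2(3.06, -4.53) = 145.96° clockwise from north.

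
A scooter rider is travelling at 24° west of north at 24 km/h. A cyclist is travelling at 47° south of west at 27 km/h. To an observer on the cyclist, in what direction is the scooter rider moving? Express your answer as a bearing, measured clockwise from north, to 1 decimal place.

Taking east as x and north as y: scooter rider velocity = (-9.762, 21.925) km/h; cyclist velocity = (-18.414, -19.747) km/h.
Velocity of scooter rider relative to cyclist = (-9.762, 21.925) − (-18.414, -19.747) = (8.652, 41.672) km/h.
Bearing = atan2(8.65, 41.67) = 11.73° clockwise from north.

011.7°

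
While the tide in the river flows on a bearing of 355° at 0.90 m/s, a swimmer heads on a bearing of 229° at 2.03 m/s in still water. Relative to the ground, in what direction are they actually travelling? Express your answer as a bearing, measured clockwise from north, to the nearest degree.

Taking east as x and north as y: velocity relative to the water = (-1.532, -1.332) m/s; the water relative to ground = (-0.078, 0.897) m/s.
Velocity relative to ground = (-1.532, -1.332) + (-0.078, 0.897) = (-1.611, -0.435) m/s.
Bearing = atan2(-1.61, -0.44) = 254.88° clockwise from north.

255°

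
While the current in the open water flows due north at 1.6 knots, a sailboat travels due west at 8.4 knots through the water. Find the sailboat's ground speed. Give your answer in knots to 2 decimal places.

8.55 knots

Taking east as x and north as y: velocity relative to the water = (-8.400, 0.000) knots; the water relative to ground = (0.000, 1.600) knots.
Velocity relative to ground = (-8.400, 0.000) + (0.000, 1.600) = (-8.400, 1.600) knots.
Speed = |(-8.400, 1.600)| = 8.551 knots.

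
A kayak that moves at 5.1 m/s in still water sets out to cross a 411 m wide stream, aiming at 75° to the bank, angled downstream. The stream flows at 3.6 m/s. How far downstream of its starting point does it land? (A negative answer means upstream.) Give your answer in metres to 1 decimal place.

Perpendicular speed = 4.926 m/s; crossing time = 411 / 4.926 = 83.431 s.
Net downstream speed = 4.920 m/s.
Drift = 4.920 × 83.431 = 410.479 m (downstream).

410.5 m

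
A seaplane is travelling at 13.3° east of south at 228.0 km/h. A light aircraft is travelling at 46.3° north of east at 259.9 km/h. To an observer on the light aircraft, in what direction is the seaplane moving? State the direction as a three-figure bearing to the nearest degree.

Taking east as x and north as y: seaplane velocity = (52.451, -221.885) km/h; light aircraft velocity = (179.560, 187.899) km/h.
Velocity of seaplane relative to light aircraft = (52.451, -221.885) − (179.560, 187.899) = (-127.109, -409.784) km/h.
Bearing = atan2(-127.11, -409.78) = 197.23° clockwise from north.

197°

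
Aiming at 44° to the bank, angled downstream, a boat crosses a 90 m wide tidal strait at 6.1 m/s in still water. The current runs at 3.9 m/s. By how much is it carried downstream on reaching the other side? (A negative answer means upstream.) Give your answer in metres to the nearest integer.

Perpendicular speed = 4.237 m/s; crossing time = 90 / 4.237 = 21.239 s.
Net downstream speed = 8.288 m/s.
Drift = 8.288 × 21.239 = 176.031 m (downstream).

176 m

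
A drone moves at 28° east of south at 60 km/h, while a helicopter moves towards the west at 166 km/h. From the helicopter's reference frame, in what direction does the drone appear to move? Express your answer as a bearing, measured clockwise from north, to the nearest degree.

Taking east as x and north as y: drone velocity = (28.168, -52.977) km/h; helicopter velocity = (-166.000, 0.000) km/h.
Velocity of drone relative to helicopter = (28.168, -52.977) − (-166.000, 0.000) = (194.168, -52.977) km/h.
Bearing = atan2(194.17, -52.98) = 105.26° clockwise from north.

105°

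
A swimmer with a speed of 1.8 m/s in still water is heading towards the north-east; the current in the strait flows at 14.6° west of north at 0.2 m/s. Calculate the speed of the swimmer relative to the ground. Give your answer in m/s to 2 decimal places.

1.91 m/s

Taking east as x and north as y: velocity relative to the water = (1.273, 1.273) m/s; the water relative to ground = (-0.050, 0.194) m/s.
Velocity relative to ground = (1.273, 1.273) + (-0.050, 0.194) = (1.222, 1.466) m/s.
Speed = |(1.222, 1.466)| = 1.909 m/s.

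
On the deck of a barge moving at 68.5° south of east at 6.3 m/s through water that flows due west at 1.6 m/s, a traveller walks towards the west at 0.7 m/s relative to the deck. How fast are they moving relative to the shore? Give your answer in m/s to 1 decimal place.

In east/north components (m/s): traveller relative to barge = (-0.700, 0.000); barge relative to water = (2.309, -5.862); water relative to ground = (-1.600, 0.000).
Sum = (0.009, -5.862) m/s.
Speed = |(0.009, -5.862)| = 5.862 m/s.

5.9 m/s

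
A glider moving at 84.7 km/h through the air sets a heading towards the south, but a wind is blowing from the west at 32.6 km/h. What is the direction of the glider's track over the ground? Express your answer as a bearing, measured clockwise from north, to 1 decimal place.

Taking east as x and north as y: velocity relative to the air = (0.000, -84.700) km/h; the air relative to ground = (32.600, 0.000) km/h.
Velocity relative to ground = (0.000, -84.700) + (32.600, 0.000) = (32.600, -84.700) km/h.
Bearing = atan2(32.60, -84.70) = 158.95° clockwise from north.

158.9°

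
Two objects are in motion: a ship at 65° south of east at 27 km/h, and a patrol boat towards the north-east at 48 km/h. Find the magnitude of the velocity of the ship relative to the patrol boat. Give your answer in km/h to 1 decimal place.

Taking east as x and north as y: ship velocity = (11.411, -24.470) km/h; patrol boat velocity = (33.941, 33.941) km/h.
Velocity of ship relative to patrol boat = (11.411, -24.470) − (33.941, 33.941) = (-22.530, -58.411) km/h.
Magnitude = |(-22.530, -58.411)| = 62.606 km/h.

62.6 km/h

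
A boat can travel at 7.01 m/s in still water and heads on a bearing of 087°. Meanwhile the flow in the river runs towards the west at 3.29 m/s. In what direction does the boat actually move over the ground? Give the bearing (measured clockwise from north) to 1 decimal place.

Taking east as x and north as y: velocity relative to the water = (7.000, 0.367) m/s; the water relative to ground = (-3.290, 0.000) m/s.
Velocity relative to ground = (7.000, 0.367) + (-3.290, 0.000) = (3.710, 0.367) m/s.
Bearing = atan2(3.71, 0.37) = 84.35° clockwise from north.

084.4°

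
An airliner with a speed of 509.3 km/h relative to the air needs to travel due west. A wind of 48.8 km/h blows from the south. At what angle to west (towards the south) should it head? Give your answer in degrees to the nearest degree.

The wind pushes perpendicular to the desired track; the heading must have a component into the wind equal to 48.8 km/h: 509.3 sin θ = 48.8.
sin θ = 0.0958, so θ = 5.498°.

5°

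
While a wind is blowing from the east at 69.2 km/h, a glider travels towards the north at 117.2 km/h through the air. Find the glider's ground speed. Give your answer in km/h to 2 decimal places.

Taking east as x and north as y: velocity relative to the air = (0.000, 117.200) km/h; the air relative to ground = (-69.200, 0.000) km/h.
Velocity relative to ground = (0.000, 117.200) + (-69.200, 0.000) = (-69.200, 117.200) km/h.
Speed = |(-69.200, 117.200)| = 136.105 km/h.

136.10 km/h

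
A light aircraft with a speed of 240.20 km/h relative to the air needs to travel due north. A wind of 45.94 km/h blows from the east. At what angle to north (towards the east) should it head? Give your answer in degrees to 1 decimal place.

11.0°

The wind pushes perpendicular to the desired track; the heading must have a component into the wind equal to 45.94 km/h: 240.20 sin θ = 45.94.
sin θ = 0.1913, so θ = 11.026°.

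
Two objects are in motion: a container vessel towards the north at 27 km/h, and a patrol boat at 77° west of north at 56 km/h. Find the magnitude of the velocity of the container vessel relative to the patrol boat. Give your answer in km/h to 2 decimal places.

Taking east as x and north as y: container vessel velocity = (0.000, 27.000) km/h; patrol boat velocity = (-54.565, 12.597) km/h.
Velocity of container vessel relative to patrol boat = (0.000, 27.000) − (-54.565, 12.597) = (54.565, 14.403) km/h.
Magnitude = |(54.565, 14.403)| = 56.434 km/h.

56.43 km/h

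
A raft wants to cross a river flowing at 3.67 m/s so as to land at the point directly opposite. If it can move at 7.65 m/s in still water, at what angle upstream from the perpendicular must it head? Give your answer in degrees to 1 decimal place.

To cancel the current, the upstream component of the raft's velocity must equal the flow: 7.65 sin θ = 3.67.
sin θ = 3.67 / 7.65 = 0.4797.
θ = arcsin(0.4797) = 28.668°.

28.7°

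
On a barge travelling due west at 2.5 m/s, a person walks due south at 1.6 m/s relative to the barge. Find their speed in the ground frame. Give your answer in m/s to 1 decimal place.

3.0 m/s

Taking east as x and north as y: barge velocity = (-2.500, 0.000) m/s; person velocity relative to barge = (0.000, -1.600) m/s.
Velocity relative to ground = (-2.500, 0.000) + (0.000, -1.600) = (-2.500, -1.600) m/s.
Speed = |(-2.500, -1.600)| = 2.968 m/s.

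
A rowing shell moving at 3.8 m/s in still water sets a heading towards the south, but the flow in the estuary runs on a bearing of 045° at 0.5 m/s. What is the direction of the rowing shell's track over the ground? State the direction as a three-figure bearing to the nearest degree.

174°

Taking east as x and north as y: velocity relative to the water = (0.000, -3.800) m/s; the water relative to ground = (0.354, 0.354) m/s.
Velocity relative to ground = (0.000, -3.800) + (0.354, 0.354) = (0.354, -3.446) m/s.
Bearing = atan2(0.35, -3.45) = 174.14° clockwise from north.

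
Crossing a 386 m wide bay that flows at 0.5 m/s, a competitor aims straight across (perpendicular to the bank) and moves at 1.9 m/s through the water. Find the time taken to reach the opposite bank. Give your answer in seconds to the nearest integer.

203 s

The component of the competitor's velocity perpendicular to the bank is 1.9 m/s.
The current is parallel to the bank, so it does not affect the crossing time.
Time = 386 / 1.900 = 203.158 s.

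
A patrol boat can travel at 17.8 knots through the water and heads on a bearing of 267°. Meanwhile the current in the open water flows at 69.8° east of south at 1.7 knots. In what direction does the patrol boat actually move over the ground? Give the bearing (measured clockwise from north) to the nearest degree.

265°

Taking east as x and north as y: velocity relative to the water = (-17.776, -0.932) knots; the water relative to ground = (1.595, -0.587) knots.
Velocity relative to ground = (-17.776, -0.932) + (1.595, -0.587) = (-16.180, -1.519) knots.
Bearing = atan2(-16.18, -1.52) = 264.64° clockwise from north.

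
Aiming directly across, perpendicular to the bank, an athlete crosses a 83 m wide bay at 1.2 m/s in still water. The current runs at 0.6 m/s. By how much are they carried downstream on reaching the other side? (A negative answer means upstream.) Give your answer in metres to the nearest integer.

Perpendicular speed = 1.200 m/s; crossing time = 83 / 1.200 = 69.167 s.
Net downstream speed = 0.600 m/s.
Drift = 0.600 × 69.167 = 41.500 m (downstream).

42 m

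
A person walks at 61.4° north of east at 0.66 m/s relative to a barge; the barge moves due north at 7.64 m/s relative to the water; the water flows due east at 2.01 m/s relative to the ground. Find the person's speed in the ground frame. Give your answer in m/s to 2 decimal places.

8.54 m/s

In east/north components (m/s): person relative to barge = (0.316, 0.579); barge relative to water = (0.000, 7.640); water relative to ground = (2.010, 0.000).
Sum = (2.326, 8.219) m/s.
Speed = |(2.326, 8.219)| = 8.542 m/s.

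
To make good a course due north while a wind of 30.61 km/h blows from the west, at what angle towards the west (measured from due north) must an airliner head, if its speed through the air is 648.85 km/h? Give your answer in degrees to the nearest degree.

3°

The wind pushes perpendicular to the desired track; the heading must have a component into the wind equal to 30.61 km/h: 648.85 sin θ = 30.61.
sin θ = 0.0472, so θ = 2.704°.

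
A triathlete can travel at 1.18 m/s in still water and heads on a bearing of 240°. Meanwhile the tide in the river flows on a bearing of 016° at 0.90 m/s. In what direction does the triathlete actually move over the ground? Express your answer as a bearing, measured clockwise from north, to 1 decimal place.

289.6°

Taking east as x and north as y: velocity relative to the water = (-1.022, -0.590) m/s; the water relative to ground = (0.248, 0.865) m/s.
Velocity relative to ground = (-1.022, -0.590) + (0.248, 0.865) = (-0.774, 0.275) m/s.
Bearing = atan2(-0.77, 0.28) = 289.57° clockwise from north.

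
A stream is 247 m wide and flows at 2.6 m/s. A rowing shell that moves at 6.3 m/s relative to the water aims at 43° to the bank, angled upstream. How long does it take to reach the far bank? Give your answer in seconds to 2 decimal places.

The component of the rowing shell's velocity perpendicular to the bank is 6.3 × sin 43° = 4.297 m/s.
The current is parallel to the bank, so it does not affect the crossing time.
Time = 247 / 4.297 = 57.487 s.

57.49 s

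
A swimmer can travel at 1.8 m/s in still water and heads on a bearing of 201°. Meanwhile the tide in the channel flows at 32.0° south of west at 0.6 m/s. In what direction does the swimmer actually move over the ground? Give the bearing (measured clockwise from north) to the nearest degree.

210°

Taking east as x and north as y: velocity relative to the water = (-0.645, -1.680) m/s; the water relative to ground = (-0.509, -0.318) m/s.
Velocity relative to ground = (-0.645, -1.680) + (-0.509, -0.318) = (-1.154, -1.998) m/s.
Bearing = atan2(-1.15, -2.00) = 210.00° clockwise from north.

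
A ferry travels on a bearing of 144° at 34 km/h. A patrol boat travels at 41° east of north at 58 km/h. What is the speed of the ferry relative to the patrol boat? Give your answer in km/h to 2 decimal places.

73.53 km/h

Taking east as x and north as y: ferry velocity = (19.985, -27.507) km/h; patrol boat velocity = (38.051, 43.773) km/h.
Velocity of ferry relative to patrol boat = (19.985, -27.507) − (38.051, 43.773) = (-18.067, -71.280) km/h.
Magnitude = |(-18.067, -71.280)| = 73.534 km/h.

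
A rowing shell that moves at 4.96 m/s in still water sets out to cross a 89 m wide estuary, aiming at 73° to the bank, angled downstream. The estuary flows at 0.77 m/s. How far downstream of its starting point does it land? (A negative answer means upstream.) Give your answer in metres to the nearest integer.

Perpendicular speed = 4.743 m/s; crossing time = 89 / 4.743 = 18.763 s.
Net downstream speed = 2.220 m/s.
Drift = 2.220 × 18.763 = 41.658 m (downstream).

42 m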